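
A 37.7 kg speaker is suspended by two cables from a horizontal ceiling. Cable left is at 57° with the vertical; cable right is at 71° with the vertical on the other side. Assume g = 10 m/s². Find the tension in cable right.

Angles from the horizontal: cable left is 90° − 57° = 33°, cable right is 90° − 71° = 19°.
Weight W = 37.7 × 10 = 377 N acts straight down.
Horizontal: T_left cos 33° = T_right cos 19°  →  T_left = 1.127 T_right.
Vertical: T_left sin 33° + T_right sin 19° = 377.
Substituting the horizontal relation into the vertical equation gives 0.9396 T_right = 377, so T_right = 401.2 N.

T_right ≈ 401 N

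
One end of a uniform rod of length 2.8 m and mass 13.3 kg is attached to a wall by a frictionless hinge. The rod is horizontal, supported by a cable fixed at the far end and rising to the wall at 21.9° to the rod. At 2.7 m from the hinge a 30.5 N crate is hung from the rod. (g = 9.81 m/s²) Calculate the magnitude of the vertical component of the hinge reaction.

|H_y| ≈ 66.3 N

Take torques about the hinge: T sin 21.9° · 2.8 = 13.3×9.81×1.4 + 30.5×2.7 = 265.01 N·m.
So T = 265.01 / (0.3730 × 2.8) = 253.75 N.
ΣF_y = 0: H_y = (13.3×9.81 + 30.5) − T sin 21.9° = 160.97 − 94.647 = 66.326 N.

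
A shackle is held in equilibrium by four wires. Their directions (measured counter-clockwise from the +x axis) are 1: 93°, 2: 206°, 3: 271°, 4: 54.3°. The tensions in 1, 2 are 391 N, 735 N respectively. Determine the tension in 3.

Resolve: ΣF_x = 391 cos 93° + 735 cos 206° + T_3 cos 271° + T_4 cos 54.3° = 0.
        ΣF_y = 391 sin 93° + 735 sin 206° + T_3 sin 271° + T_4 sin 54.3° = 0.
The known terms sum to (-681.1, 68.26) N, so 0.0175 T_3 + 0.5835 T_4 = 681.1 and -0.9998 T_3 + 0.8121 T_4 = -68.26.
Solving simultaneously: T_3 = 992.1 N, T_4 = 1137 N.

T_3 ≈ 992 N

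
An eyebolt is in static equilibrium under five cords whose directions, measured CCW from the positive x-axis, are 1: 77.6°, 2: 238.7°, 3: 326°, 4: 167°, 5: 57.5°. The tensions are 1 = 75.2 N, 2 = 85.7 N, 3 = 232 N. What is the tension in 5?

Resolve: ΣF_x = 75.2 cos 77.6° + 85.7 cos 238.7° + 232 cos 326° + T_4 cos 167° + T_5 cos 57.5° = 0.
        ΣF_y = 75.2 sin 77.6° + 85.7 sin 238.7° + 232 sin 326° + T_4 sin 167° + T_5 sin 57.5° = 0.
The known terms sum to (164, -129.5) N, so -0.9744 T_4 + 0.5373 T_5 = -164 and 0.2250 T_4 + 0.8434 T_5 = 129.5.
Solving simultaneously: T_4 = 220.5 N, T_5 = 94.75 N.

T_5 ≈ 94.7 N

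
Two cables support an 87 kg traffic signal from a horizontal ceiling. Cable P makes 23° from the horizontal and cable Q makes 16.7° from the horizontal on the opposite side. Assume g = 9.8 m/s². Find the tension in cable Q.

T_Q ≈ 1230 N

Weight W = 87 × 9.8 = 852.6 N acts straight down.
Horizontal: T_P cos 23° = T_Q cos 16.7°  →  T_P = 1.041 T_Q.
Vertical: T_P sin 23° + T_Q sin 16.7° = 852.6.
Substituting the horizontal relation into the vertical equation gives 0.6939 T_Q = 852.6, so T_Q = 1229 N.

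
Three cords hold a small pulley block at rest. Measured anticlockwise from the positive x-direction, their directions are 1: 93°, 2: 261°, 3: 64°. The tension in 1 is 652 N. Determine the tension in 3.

Resolve: ΣF_x = 652 cos 93° + T_2 cos 261° + T_3 cos 64° = 0.
        ΣF_y = 652 sin 93° + T_2 sin 261° + T_3 sin 64° = 0.
The known terms sum to (-34.12, 651.1) N, so -0.1564 T_2 + 0.4384 T_3 = 34.12 and -0.9877 T_2 + 0.8988 T_3 = -651.1.
Solving simultaneously: T_2 = 1081 N, T_3 = 463.7 N.

T_3 ≈ 464 N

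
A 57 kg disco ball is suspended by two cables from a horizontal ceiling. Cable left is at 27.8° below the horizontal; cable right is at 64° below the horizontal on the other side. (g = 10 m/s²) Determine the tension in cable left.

Weight W = 57 × 10 = 570 N acts straight down.
Horizontal: T_left cos 27.8° = T_right cos 64°  →  T_right = 2.018 T_left.
Vertical: T_left sin 27.8° + T_right sin 64° = 570.
Substituting the horizontal relation into the vertical equation gives 2.28 T_left = 570, so T_left = 250 N.

T_left ≈ 250 N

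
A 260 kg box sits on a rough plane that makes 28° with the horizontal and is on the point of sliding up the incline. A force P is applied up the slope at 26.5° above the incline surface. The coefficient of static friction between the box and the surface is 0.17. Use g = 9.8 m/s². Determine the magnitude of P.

On the verge of sliding up the incline, friction equals μN and acts down the slope.
Perpendicular: N + P sin 26.5° = W cos 28° = 2250 N.
Along incline: P cos 26.5° = W sin 28° + μN  with W sin 28° = 1196 N.
Solving the pair for P and N: P = 1626 N, N = 1524 N (and f = μN = 259.1 N).

P ≈ 1630 N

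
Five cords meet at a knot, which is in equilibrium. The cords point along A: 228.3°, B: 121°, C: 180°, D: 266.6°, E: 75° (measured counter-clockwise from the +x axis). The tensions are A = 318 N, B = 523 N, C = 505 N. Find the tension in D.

Resolve: ΣF_x = 318 cos 228.3° + 523 cos 121° + 505 cos 180° + T_D cos 266.6° + T_E cos 75° = 0.
        ΣF_y = 318 sin 228.3° + 523 sin 121° + 505 sin 180° + T_D sin 266.6° + T_E sin 75° = 0.
The known terms sum to (-985.9, 210.9) N, so -0.0593 T_D + 0.2588 T_E = 985.9 and -0.9982 T_D + 0.9659 T_E = -210.9.
Solving simultaneously: T_D = 5007 N, T_E = 4957 N.

T_D ≈ 5010 N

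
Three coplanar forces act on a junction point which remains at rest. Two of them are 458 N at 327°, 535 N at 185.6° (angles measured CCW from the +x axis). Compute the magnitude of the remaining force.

F ≈ 336 N

Sum the known components: ΣF_x = -148.3 N, ΣF_y = -301.7 N.
For equilibrium the remaining force must supply (−ΣF_x, −ΣF_y) = (148.3, 301.7) N.
Magnitude = √((148.3)² + (301.7)²) = 336.2 N; direction = atan2(301.7, 148.3) = 63.8°.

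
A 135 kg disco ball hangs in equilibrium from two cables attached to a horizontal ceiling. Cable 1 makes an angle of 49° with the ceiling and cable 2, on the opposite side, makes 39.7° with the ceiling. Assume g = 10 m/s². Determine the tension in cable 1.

Weight W = 135 × 10 = 1350 N acts straight down.
Horizontal: T_1 cos 49° = T_2 cos 39.7°  →  T_2 = 0.8527 T_1.
Vertical: T_1 sin 49° + T_2 sin 39.7° = 1350.
Substituting the horizontal relation into the vertical equation gives 1.299 T_1 = 1350, so T_1 = 1039 N.

T_1 ≈ 1040 N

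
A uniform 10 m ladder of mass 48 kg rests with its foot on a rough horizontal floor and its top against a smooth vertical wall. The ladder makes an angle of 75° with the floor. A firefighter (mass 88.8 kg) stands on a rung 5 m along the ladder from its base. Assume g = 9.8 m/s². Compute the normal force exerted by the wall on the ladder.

Torques about the foot: N_wall · 10 sin 75° = 48×9.8×5 cos 75° + 88.8×9.8×5 cos 75° → N_wall = 179.61 N.

N_wall ≈ 180 N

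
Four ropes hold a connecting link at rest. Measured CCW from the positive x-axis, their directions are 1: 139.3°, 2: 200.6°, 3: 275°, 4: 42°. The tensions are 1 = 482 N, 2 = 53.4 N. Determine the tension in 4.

Resolve: ΣF_x = 482 cos 139.3° + 53.4 cos 200.6° + T_3 cos 275° + T_4 cos 42° = 0.
        ΣF_y = 482 sin 139.3° + 53.4 sin 200.6° + T_3 sin 275° + T_4 sin 42° = 0.
The known terms sum to (-415.4, 295.5) N, so 0.0872 T_3 + 0.7431 T_4 = 415.4 and -0.9962 T_3 + 0.6691 T_4 = -295.5.
Solving simultaneously: T_3 = 623 N, T_4 = 485.9 N.

T_4 ≈ 486 N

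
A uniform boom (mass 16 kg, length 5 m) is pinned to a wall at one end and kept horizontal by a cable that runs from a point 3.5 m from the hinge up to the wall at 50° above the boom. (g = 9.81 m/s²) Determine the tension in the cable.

T ≈ 146 N

Take torques about the hinge: T sin 50° · 3.5 = 16×9.81×2.5 = 392.4 N·m.
So T = 392.4 / (0.7660 × 3.5) = 146.35 N.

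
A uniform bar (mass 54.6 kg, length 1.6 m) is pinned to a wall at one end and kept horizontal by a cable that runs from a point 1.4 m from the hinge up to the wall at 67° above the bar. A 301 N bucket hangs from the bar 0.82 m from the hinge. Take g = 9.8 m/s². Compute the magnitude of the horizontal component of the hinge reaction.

H_x ≈ 205 N

Take torques about the hinge: T sin 67° · 1.4 = 54.6×9.8×0.8 + 301×0.82 = 674.88 N·m.
So T = 674.88 / (0.9205 × 1.4) = 523.69 N.
ΣF_x = 0: H_x = T cos 67° = 204.62 N.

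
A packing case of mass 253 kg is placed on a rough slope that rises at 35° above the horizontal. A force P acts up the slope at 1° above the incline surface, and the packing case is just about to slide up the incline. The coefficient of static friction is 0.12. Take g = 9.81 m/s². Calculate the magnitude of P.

On the verge of sliding up the incline, friction equals μN and acts down the slope.
Perpendicular: N + P sin 1° = W cos 35° = 2033 N.
Along incline: P cos 1° = W sin 35° + μN  with W sin 35° = 1424 N.
Solving the pair for P and N: P = 1664 N, N = 2004 N (and f = μN = 240.5 N).

P ≈ 1660 N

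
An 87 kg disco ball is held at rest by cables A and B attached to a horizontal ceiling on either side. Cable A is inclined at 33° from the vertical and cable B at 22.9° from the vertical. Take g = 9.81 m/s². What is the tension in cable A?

T_A ≈ 401 N

Angles from the horizontal: cable A is 90° − 33° = 57°, cable B is 90° − 22.9° = 67.1°.
Weight W = 87 × 9.81 = 853.5 N acts straight down.
Horizontal: T_A cos 57° = T_B cos 67.1°  →  T_B = 1.4 T_A.
Vertical: T_A sin 57° + T_B sin 67.1° = 853.5.
Substituting the horizontal relation into the vertical equation gives 2.128 T_A = 853.5, so T_A = 401.1 N.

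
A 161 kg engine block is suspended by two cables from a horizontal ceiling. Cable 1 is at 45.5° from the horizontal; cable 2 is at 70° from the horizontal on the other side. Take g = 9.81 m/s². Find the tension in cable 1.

Weight W = 161 × 9.81 = 1579 N acts straight down.
Horizontal: T_1 cos 45.5° = T_2 cos 70°  →  T_2 = 2.049 T_1.
Vertical: T_1 sin 45.5° + T_2 sin 70° = 1579.
Substituting the horizontal relation into the vertical equation gives 2.639 T_1 = 1579, so T_1 = 598.5 N.

T_1 ≈ 598 N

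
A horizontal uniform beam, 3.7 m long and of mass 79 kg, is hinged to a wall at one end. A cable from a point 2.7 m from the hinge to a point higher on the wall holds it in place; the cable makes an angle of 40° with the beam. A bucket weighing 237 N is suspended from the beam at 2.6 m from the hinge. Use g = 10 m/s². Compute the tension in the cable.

T ≈ 1200 N

Take torques about the hinge: T sin 40° · 2.7 = 79×10×1.85 + 237×2.6 = 2077.7 N·m.
So T = 2077.7 / (0.6428 × 2.7) = 1197.2 N.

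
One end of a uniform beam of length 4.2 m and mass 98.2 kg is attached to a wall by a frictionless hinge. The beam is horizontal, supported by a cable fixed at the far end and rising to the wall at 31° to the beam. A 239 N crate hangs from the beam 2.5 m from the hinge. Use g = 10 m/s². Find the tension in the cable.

Take torques about the hinge: T sin 31° · 4.2 = 98.2×10×2.1 + 239×2.5 = 2659.7 N·m.
So T = 2659.7 / (0.5150 × 4.2) = 1229.5 N.

T ≈ 1230 N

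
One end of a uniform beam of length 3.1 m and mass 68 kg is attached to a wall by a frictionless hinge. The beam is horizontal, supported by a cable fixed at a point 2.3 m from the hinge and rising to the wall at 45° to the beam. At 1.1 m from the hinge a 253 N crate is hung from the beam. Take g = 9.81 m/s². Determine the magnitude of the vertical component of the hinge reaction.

Take torques about the hinge: T sin 45° · 2.3 = 68×9.81×1.55 + 253×1.1 = 1312.3 N·m.
So T = 1312.3 / (0.7071 × 2.3) = 806.89 N.
ΣF_y = 0: H_y = (68×9.81 + 253) − T sin 45° = 920.08 − 570.55 = 349.53 N.

|H_y| ≈ 350 N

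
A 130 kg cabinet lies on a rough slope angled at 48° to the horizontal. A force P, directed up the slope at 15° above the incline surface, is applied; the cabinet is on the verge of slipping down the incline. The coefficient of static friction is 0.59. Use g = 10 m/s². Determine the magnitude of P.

P ≈ 557 N

On the verge of sliding down the incline, friction equals μN and acts up the slope.
Perpendicular: N + P sin 15° = W cos 48° = 869.9 N.
Along incline: P cos 15° + μN = W sin 48° with W sin 48° = 966.1 N.
Solving the pair for P and N: P = 556.9 N, N = 725.7 N (and f = μN = 428.2 N).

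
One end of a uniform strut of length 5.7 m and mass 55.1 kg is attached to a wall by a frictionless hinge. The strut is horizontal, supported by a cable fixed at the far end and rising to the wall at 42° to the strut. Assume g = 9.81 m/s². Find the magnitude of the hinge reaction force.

Take torques about the hinge: T sin 42° · 5.7 = 55.1×9.81×2.85 = 1540.5 N·m.
So T = 1540.5 / (0.6691 × 5.7) = 403.91 N.
ΣF_x = 0: H_x = T cos 42° = 300.16 N.
ΣF_y = 0: H_y = (55.1×9.81) − T sin 42° = 540.53 − 270.27 = 270.27 N.
|H| = √(H_x² + H_y²) = √((300.16)² + (270.27)²) = 403.91 N.

|H| ≈ 404 N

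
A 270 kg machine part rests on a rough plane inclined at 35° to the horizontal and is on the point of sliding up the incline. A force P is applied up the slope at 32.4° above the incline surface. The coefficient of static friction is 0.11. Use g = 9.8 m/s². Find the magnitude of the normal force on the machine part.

On the verge of sliding up the incline, friction equals μN and acts down the slope.
Perpendicular: N + P sin 32.4° = W cos 35° = 2167 N.
Along incline: P cos 32.4° = W sin 35° + μN  with W sin 35° = 1518 N.
Solving the pair for P and N: P = 1944 N, N = 1126 N (and f = μN = 123.8 N).

N ≈ 1130 N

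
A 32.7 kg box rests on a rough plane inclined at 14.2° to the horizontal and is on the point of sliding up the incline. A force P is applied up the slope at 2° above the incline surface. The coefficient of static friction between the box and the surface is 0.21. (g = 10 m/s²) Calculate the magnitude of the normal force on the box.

N ≈ 312 N

On the verge of sliding up the incline, friction equals μN and acts down the slope.
Perpendicular: N + P sin 2° = W cos 14.2° = 317 N.
Along incline: P cos 2° = W sin 14.2° + μN  with W sin 14.2° = 80.22 N.
Solving the pair for P and N: P = 145.8 N, N = 311.9 N (and f = μN = 65.5 N).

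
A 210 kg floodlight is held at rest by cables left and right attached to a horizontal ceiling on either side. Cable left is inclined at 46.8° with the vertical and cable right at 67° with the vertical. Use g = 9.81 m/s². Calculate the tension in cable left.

T_left ≈ 2070 N

Angles from the horizontal: cable left is 90° − 46.8° = 43.2°, cable right is 90° − 67° = 23°.
Weight W = 210 × 9.81 = 2060 N acts straight down.
Horizontal: T_left cos 43.2° = T_right cos 23°  →  T_right = 0.7919 T_left.
Vertical: T_left sin 43.2° + T_right sin 23° = 2060.
Substituting the horizontal relation into the vertical equation gives 0.994 T_left = 2060, so T_left = 2073 N.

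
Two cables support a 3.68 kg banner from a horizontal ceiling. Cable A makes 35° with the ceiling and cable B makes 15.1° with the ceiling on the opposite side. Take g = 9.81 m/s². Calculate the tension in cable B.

Weight W = 3.68 × 9.81 = 36.1 N acts straight down.
Horizontal: T_A cos 35° = T_B cos 15.1°  →  T_A = 1.179 T_B.
Vertical: T_A sin 35° + T_B sin 15.1° = 36.1.
Substituting the horizontal relation into the vertical equation gives 0.9365 T_B = 36.1, so T_B = 38.55 N.

T_B ≈ 38.5 N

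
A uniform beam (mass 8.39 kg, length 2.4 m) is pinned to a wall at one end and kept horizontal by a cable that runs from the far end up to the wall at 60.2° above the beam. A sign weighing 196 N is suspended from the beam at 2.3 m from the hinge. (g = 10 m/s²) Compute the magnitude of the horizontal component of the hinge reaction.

H_x ≈ 132 N

Take torques about the hinge: T sin 60.2° · 2.4 = 8.39×10×1.2 + 196×2.3 = 551.48 N·m.
So T = 551.48 / (0.8678 × 2.4) = 264.8 N.
ΣF_x = 0: H_x = T cos 60.2° = 131.6 N.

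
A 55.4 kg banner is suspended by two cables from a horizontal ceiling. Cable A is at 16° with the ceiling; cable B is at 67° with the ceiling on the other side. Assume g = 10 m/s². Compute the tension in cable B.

T_B ≈ 537 N

Weight W = 55.4 × 10 = 554 N acts straight down.
Horizontal: T_A cos 16° = T_B cos 67°  →  T_A = 0.4065 T_B.
Vertical: T_A sin 16° + T_B sin 67° = 554.
Substituting the horizontal relation into the vertical equation gives 1.033 T_B = 554, so T_B = 536.5 N.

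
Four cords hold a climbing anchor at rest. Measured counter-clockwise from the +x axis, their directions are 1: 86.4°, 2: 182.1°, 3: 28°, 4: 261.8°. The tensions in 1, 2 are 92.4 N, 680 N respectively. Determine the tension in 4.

T_4 ≈ 466 N

Resolve: ΣF_x = 92.4 cos 86.4° + 680 cos 182.1° + T_3 cos 28° + T_4 cos 261.8° = 0.
        ΣF_y = 92.4 sin 86.4° + 680 sin 182.1° + T_3 sin 28° + T_4 sin 261.8° = 0.
The known terms sum to (-673.7, 67.3) N, so 0.8829 T_3 − 0.1426 T_4 = 673.7 and 0.4695 T_3 − 0.9898 T_4 = -67.3.
Solving simultaneously: T_3 = 838.3 N, T_4 = 465.6 N.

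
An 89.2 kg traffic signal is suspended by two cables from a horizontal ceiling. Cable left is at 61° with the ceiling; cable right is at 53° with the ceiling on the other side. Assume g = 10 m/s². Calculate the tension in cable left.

Weight W = 89.2 × 10 = 892 N acts straight down.
Horizontal: T_left cos 61° = T_right cos 53°  →  T_right = 0.8056 T_left.
Vertical: T_left sin 61° + T_right sin 53° = 892.
Substituting the horizontal relation into the vertical equation gives 1.518 T_left = 892, so T_left = 587.6 N.

T_left ≈ 588 N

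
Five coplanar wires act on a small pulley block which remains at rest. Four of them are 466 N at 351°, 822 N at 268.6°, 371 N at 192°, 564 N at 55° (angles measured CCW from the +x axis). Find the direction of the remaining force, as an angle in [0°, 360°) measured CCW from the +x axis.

Sum the known components: ΣF_x = 400.8 N, ΣF_y = -509.8 N.
For equilibrium the remaining force must supply (−ΣF_x, −ΣF_y) = (-400.8, 509.8) N.
Magnitude = √((-400.8)² + (509.8)²) = 648.5 N; direction = atan2(509.8, -400.8) = 128.2°.

θ ≈ 128°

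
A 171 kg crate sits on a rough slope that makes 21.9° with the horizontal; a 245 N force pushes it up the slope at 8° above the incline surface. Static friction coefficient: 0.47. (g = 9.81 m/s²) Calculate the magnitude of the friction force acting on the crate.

Axes along / perpendicular to the incline. W sin 21.9° = 625.7 N down-slope; W cos 21.9° = 1556 N into the surface.
Perpendicular: N = W cos 21.9° − P sin 8° = 1556 − 34.1 = 1522 N.
Along incline: P cos 8° + f = W sin 21.9° (friction acts up-slope) → f = 625.7 − 242.6 = 383.1 N.
|f| = 383.1 N ≤ μN = 715.5 N, so the crate is indeed static.

f ≈ 383 N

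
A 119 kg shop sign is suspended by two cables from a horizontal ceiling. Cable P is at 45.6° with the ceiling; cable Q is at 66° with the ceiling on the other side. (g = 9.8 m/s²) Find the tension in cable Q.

Weight W = 119 × 9.8 = 1166 N acts straight down.
Horizontal: T_P cos 45.6° = T_Q cos 66°  →  T_P = 0.5813 T_Q.
Vertical: T_P sin 45.6° + T_Q sin 66° = 1166.
Substituting the horizontal relation into the vertical equation gives 1.329 T_Q = 1166, so T_Q = 877.6 N.

T_Q ≈ 878 N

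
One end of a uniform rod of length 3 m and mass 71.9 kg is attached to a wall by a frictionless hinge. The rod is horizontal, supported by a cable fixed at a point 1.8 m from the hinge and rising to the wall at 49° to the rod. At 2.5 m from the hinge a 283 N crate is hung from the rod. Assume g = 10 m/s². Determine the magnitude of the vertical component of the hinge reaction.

Take torques about the hinge: T sin 49° · 1.8 = 71.9×10×1.5 + 283×2.5 = 1786 N·m.
So T = 1786 / (0.7547 × 1.8) = 1314.7 N.
ΣF_y = 0: H_y = (71.9×10 + 283) − T sin 49° = 1002 − 992.22 = 9.7778 N.

|H_y| ≈ 9.78 N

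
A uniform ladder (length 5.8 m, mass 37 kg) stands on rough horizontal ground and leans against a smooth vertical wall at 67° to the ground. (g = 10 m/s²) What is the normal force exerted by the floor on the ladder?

ΣF_y = 0: N_floor = 37×10 = 370 N.

N_floor ≈ 370 N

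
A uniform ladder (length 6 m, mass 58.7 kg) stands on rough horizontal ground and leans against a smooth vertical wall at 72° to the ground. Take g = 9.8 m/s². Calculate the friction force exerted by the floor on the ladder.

f ≈ 93.5 N

Torques about the foot: N_wall · 6 sin 72° = 58.7×9.8×3 cos 72° → N_wall = 93.457 N.
ΣF_x = 0: f_floor = N_wall = 93.457 N.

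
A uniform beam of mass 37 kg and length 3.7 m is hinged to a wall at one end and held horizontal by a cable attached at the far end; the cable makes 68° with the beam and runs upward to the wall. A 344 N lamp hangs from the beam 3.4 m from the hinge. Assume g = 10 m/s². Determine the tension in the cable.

Take torques about the hinge: T sin 68° · 3.7 = 37×10×1.85 + 344×3.4 = 1854.1 N·m.
So T = 1854.1 / (0.9272 × 3.7) = 540.46 N.

T ≈ 540 N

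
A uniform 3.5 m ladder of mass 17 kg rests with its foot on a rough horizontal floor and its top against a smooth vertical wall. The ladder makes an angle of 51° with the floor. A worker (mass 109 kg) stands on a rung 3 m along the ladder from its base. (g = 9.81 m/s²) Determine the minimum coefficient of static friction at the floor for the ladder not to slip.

μ_min ≈ 0.655

ΣF_y = 0: N_floor = 17×9.81 + 109×9.81 = 1236.1 N.
Torques about the foot: N_wall · 3.5 sin 51° = 17×9.81×1.75 cos 51° + 109×9.81×3 cos 51° → N_wall = 809.72 N.
ΣF_x = 0: f_floor = N_wall = 809.72 N.
μ_min = f_floor / N_floor = 809.72 / 1236.1 = 0.6551.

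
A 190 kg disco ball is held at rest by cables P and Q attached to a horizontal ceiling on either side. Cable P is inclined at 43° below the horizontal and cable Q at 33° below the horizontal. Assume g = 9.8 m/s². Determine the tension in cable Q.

T_Q ≈ 1400 N

Weight W = 190 × 9.8 = 1862 N acts straight down.
Horizontal: T_P cos 43° = T_Q cos 33°  →  T_P = 1.147 T_Q.
Vertical: T_P sin 43° + T_Q sin 33° = 1862.
Substituting the horizontal relation into the vertical equation gives 1.327 T_Q = 1862, so T_Q = 1403 N.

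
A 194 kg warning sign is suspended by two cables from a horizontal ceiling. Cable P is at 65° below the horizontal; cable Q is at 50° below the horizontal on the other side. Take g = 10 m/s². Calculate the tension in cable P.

T_P ≈ 1380 N

Weight W = 194 × 10 = 1940 N acts straight down.
Horizontal: T_P cos 65° = T_Q cos 50°  →  T_Q = 0.6575 T_P.
Vertical: T_P sin 65° + T_Q sin 50° = 1940.
Substituting the horizontal relation into the vertical equation gives 1.41 T_P = 1940, so T_P = 1376 N.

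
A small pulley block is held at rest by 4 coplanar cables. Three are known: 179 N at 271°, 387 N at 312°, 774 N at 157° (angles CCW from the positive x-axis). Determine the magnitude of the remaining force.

Sum the known components: ΣF_x = -450.4 N, ΣF_y = -164.1 N.
For equilibrium the remaining force must supply (−ΣF_x, −ΣF_y) = (450.4, 164.1) N.
Magnitude = √((450.4)² + (164.1)²) = 479.4 N; direction = atan2(164.1, 450.4) = 20.0°.

F ≈ 479 N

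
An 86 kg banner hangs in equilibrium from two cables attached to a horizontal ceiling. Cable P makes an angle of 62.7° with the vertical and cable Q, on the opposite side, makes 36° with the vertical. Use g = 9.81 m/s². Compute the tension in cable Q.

Angles from the horizontal: cable P is 90° − 62.7° = 27.3°, cable Q is 90° − 36° = 54°.
Weight W = 86 × 9.81 = 843.7 N acts straight down.
Horizontal: T_P cos 27.3° = T_Q cos 54°  →  T_P = 0.6615 T_Q.
Vertical: T_P sin 27.3° + T_Q sin 54° = 843.7.
Substituting the horizontal relation into the vertical equation gives 1.112 T_Q = 843.7, so T_Q = 758.4 N.

T_Q ≈ 758 N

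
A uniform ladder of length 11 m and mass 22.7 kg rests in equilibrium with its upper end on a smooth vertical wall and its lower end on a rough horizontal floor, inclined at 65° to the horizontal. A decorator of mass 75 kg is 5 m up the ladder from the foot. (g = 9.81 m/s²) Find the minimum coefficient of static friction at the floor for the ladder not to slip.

ΣF_y = 0: N_floor = 22.7×9.81 + 75×9.81 = 958.44 N.
Torques about the foot: N_wall · 11 sin 65° = 22.7×9.81×5.5 cos 65° + 75×9.81×5 cos 65° → N_wall = 207.87 N.
ΣF_x = 0: f_floor = N_wall = 207.87 N.
μ_min = f_floor / N_floor = 207.87 / 958.44 = 0.2169.

μ_min ≈ 0.217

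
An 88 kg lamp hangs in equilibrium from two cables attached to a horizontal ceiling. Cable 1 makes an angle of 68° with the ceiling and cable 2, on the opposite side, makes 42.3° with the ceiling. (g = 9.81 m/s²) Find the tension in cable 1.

Weight W = 88 × 9.81 = 863.3 N acts straight down.
Horizontal: T_1 cos 68° = T_2 cos 42.3°  →  T_2 = 0.5065 T_1.
Vertical: T_1 sin 68° + T_2 sin 42.3° = 863.3.
Substituting the horizontal relation into the vertical equation gives 1.268 T_1 = 863.3, so T_1 = 680.8 N.

T_1 ≈ 681 N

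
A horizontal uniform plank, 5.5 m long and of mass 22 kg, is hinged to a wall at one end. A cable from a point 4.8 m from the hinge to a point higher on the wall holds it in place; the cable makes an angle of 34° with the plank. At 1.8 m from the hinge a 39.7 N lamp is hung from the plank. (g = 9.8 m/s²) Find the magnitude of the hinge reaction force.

Take torques about the hinge: T sin 34° · 4.8 = 22×9.8×2.75 + 39.7×1.8 = 664.36 N·m.
So T = 664.36 / (0.5592 × 4.8) = 247.51 N.
ΣF_x = 0: H_x = T cos 34° = 205.2 N.
ΣF_y = 0: H_y = (22×9.8 + 39.7) − T sin 34° = 255.3 − 138.41 = 116.89 N.
|H| = √(H_x² + H_y²) = √((205.2)² + (116.89)²) = 236.16 N.

|H| ≈ 236 N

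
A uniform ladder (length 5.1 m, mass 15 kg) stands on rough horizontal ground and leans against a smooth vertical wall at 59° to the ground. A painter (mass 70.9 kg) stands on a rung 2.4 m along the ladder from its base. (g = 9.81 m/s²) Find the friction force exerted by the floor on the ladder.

f ≈ 241 N

Torques about the foot: N_wall · 5.1 sin 59° = 15×9.81×2.55 cos 59° + 70.9×9.81×2.4 cos 59° → N_wall = 240.87 N.
ΣF_x = 0: f_floor = N_wall = 240.87 N.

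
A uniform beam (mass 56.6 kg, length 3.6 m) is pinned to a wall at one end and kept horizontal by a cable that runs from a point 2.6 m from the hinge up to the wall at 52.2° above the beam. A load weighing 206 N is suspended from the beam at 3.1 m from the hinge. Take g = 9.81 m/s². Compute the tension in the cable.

Take torques about the hinge: T sin 52.2° · 2.6 = 56.6×9.81×1.8 + 206×3.1 = 1638 N·m.
So T = 1638 / (0.7902 × 2.6) = 797.33 N.

T ≈ 797 N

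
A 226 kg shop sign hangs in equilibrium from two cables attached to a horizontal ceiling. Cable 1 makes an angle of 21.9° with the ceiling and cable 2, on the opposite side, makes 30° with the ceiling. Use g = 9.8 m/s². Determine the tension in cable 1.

T_1 ≈ 2440 N

Weight W = 226 × 9.8 = 2215 N acts straight down.
Horizontal: T_1 cos 21.9° = T_2 cos 30°  →  T_2 = 1.071 T_1.
Vertical: T_1 sin 21.9° + T_2 sin 30° = 2215.
Substituting the horizontal relation into the vertical equation gives 0.9087 T_1 = 2215, so T_1 = 2437 N.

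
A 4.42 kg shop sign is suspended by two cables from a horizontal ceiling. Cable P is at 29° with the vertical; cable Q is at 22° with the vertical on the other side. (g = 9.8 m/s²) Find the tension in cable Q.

T_Q ≈ 27 N

Angles from the horizontal: cable P is 90° − 29° = 61°, cable Q is 90° − 22° = 68°.
Weight W = 4.42 × 9.8 = 43.32 N acts straight down.
Horizontal: T_P cos 61° = T_Q cos 68°  →  T_P = 0.7727 T_Q.
Vertical: T_P sin 61° + T_Q sin 68° = 43.32.
Substituting the horizontal relation into the vertical equation gives 1.603 T_Q = 43.32, so T_Q = 27.02 N.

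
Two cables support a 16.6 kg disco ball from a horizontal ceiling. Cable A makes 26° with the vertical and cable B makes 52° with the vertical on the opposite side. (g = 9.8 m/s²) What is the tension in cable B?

T_B ≈ 72.9 N

Angles from the horizontal: cable A is 90° − 26° = 64°, cable B is 90° − 52° = 38°.
Weight W = 16.6 × 9.8 = 162.7 N acts straight down.
Horizontal: T_A cos 64° = T_B cos 38°  →  T_A = 1.798 T_B.
Vertical: T_A sin 64° + T_B sin 38° = 162.7.
Substituting the horizontal relation into the vertical equation gives 2.231 T_B = 162.7, so T_B = 72.91 N.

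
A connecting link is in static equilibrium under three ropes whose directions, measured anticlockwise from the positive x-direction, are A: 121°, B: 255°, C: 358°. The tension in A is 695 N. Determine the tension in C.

T_C ≈ 513 N

Resolve: ΣF_x = 695 cos 121° + T_B cos 255° + T_C cos 358° = 0.
        ΣF_y = 695 sin 121° + T_B sin 255° + T_C sin 358° = 0.
The known terms sum to (-358, 595.7) N, so -0.2588 T_B + 0.9994 T_C = 358 and -0.9659 T_B − 0.0349 T_C = -595.7.
Solving simultaneously: T_B = 598.2 N, T_C = 513.1 N.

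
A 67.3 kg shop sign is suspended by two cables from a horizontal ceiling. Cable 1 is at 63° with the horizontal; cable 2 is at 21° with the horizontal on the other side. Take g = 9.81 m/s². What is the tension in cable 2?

T_2 ≈ 301 N

Weight W = 67.3 × 9.81 = 660.2 N acts straight down.
Horizontal: T_1 cos 63° = T_2 cos 21°  →  T_1 = 2.056 T_2.
Vertical: T_1 sin 63° + T_2 sin 21° = 660.2.
Substituting the horizontal relation into the vertical equation gives 2.191 T_2 = 660.2, so T_2 = 301.4 N.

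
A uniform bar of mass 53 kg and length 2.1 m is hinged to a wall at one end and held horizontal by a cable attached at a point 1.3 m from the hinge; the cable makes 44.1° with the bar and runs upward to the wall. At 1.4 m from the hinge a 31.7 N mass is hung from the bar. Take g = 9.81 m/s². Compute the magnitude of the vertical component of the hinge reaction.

|H_y| ≈ 97.5 N

Take torques about the hinge: T sin 44.1° · 1.3 = 53×9.81×1.05 + 31.7×1.4 = 590.31 N·m.
So T = 590.31 / (0.6959 × 1.3) = 652.5 N.
ΣF_y = 0: H_y = (53×9.81 + 31.7) − T sin 44.1° = 551.63 − 454.08 = 97.548 N.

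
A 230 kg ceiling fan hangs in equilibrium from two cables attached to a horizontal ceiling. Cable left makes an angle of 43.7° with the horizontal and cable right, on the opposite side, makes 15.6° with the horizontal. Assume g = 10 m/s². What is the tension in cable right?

T_right ≈ 1930 N

Weight W = 230 × 10 = 2300 N acts straight down.
Horizontal: T_left cos 43.7° = T_right cos 15.6°  →  T_left = 1.332 T_right.
Vertical: T_left sin 43.7° + T_right sin 15.6° = 2300.
Substituting the horizontal relation into the vertical equation gives 1.189 T_right = 2300, so T_right = 1934 N.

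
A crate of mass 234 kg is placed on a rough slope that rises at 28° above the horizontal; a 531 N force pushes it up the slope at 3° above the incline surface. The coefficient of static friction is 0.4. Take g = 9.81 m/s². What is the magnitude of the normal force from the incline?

Axes along / perpendicular to the incline. W sin 28° = 1078 N down-slope; W cos 28° = 2027 N into the surface.
Perpendicular: N = W cos 28° − P sin 3° = 2027 − 27.79 = 1999 N.
Along incline: P cos 3° + f = W sin 28° (friction acts up-slope) → f = 1078 − 530.3 = 547.4 N.
|f| = 547.4 N ≤ μN = 799.6 N, so the crate is indeed static.

N ≈ 2000 N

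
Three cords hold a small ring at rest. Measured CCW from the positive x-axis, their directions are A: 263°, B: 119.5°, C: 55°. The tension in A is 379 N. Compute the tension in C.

T_C ≈ 250 N

Resolve: ΣF_x = 379 cos 263° + T_B cos 119.5° + T_C cos 55° = 0.
        ΣF_y = 379 sin 263° + T_B sin 119.5° + T_C sin 55° = 0.
The known terms sum to (-46.19, -376.2) N, so -0.4924 T_B + 0.5736 T_C = 46.19 and 0.8704 T_B + 0.8192 T_C = 376.2.
Solving simultaneously: T_B = 197.1 N, T_C = 249.8 N.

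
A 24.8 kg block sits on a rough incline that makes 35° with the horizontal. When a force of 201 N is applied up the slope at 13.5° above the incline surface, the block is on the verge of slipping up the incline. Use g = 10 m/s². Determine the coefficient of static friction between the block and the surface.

On the verge of sliding up the incline, friction is at its maximum μN and acts down the slope.
Perpendicular to incline: N = W cos 35° − P sin 13.5° = 203.1 − 46.92 = 156.2 N.
Along incline: P cos 13.5° − μN = W sin 35° → μ = −(W sin 35° − P cos 13.5°) / N = 0.3405.

μ ≈ 0.341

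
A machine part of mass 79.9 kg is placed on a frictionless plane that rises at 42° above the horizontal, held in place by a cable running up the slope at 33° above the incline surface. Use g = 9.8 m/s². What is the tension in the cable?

Take axes along and perpendicular to the incline. Weight components: W sin 42° = 523.9 N down-slope, W cos 42° = 581.9 N into the surface.
Along incline: T cos 33° = W sin 42° → T = 624.7 N.
Perpendicular: N = W cos 42° − T sin 33° = 241.6 N.

T ≈ 625 N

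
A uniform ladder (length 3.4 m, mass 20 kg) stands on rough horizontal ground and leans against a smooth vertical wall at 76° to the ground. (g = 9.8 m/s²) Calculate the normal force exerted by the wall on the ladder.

Torques about the foot: N_wall · 3.4 sin 76° = 20×9.8×1.7 cos 76° → N_wall = 24.434 N.

N_wall ≈ 24.4 N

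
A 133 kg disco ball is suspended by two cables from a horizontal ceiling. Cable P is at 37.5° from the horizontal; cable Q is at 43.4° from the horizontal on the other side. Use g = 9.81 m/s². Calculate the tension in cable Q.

Weight W = 133 × 9.81 = 1305 N acts straight down.
Horizontal: T_P cos 37.5° = T_Q cos 43.4°  →  T_P = 0.9158 T_Q.
Vertical: T_P sin 37.5° + T_Q sin 43.4° = 1305.
Substituting the horizontal relation into the vertical equation gives 1.245 T_Q = 1305, so T_Q = 1048 N.

T_Q ≈ 1050 N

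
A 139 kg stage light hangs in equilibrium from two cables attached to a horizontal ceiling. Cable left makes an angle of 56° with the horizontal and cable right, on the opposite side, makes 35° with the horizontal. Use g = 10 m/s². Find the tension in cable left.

Weight W = 139 × 10 = 1390 N acts straight down.
Horizontal: T_left cos 56° = T_right cos 35°  →  T_right = 0.6826 T_left.
Vertical: T_left sin 56° + T_right sin 35° = 1390.
Substituting the horizontal relation into the vertical equation gives 1.221 T_left = 1390, so T_left = 1139 N.

T_left ≈ 1140 N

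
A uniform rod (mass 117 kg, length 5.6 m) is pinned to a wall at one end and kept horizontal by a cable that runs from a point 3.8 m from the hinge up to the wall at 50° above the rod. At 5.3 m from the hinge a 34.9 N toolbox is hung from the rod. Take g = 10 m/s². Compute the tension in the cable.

Take torques about the hinge: T sin 50° · 3.8 = 117×10×2.8 + 34.9×5.3 = 3461 N·m.
So T = 3461 / (0.7660 × 3.8) = 1188.9 N.

T ≈ 1190 N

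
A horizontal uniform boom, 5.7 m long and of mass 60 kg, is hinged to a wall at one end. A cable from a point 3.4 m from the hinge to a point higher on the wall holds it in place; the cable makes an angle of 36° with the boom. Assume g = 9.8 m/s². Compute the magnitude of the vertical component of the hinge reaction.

|H_y| ≈ 95.1 N

Take torques about the hinge: T sin 36° · 3.4 = 60×9.8×2.85 = 1675.8 N·m.
So T = 1675.8 / (0.5878 × 3.4) = 838.54 N.
ΣF_y = 0: H_y = (60×9.8) − T sin 36° = 588 − 492.88 = 95.118 N.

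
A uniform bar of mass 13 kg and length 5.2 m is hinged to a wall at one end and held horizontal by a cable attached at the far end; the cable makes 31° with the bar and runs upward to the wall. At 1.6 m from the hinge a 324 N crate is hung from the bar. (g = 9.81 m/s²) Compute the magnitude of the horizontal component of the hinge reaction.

H_x ≈ 272 N

Take torques about the hinge: T sin 31° · 5.2 = 13×9.81×2.6 + 324×1.6 = 849.98 N·m.
So T = 849.98 / (0.5150 × 5.2) = 317.37 N.
ΣF_x = 0: H_x = T cos 31° = 272.04 N.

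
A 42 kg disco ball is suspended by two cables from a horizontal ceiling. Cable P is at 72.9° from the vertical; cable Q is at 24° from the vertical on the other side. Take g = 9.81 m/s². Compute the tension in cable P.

T_P ≈ 169 N

Angles from the horizontal: cable P is 90° − 72.9° = 17.1°, cable Q is 90° − 24° = 66°.
Weight W = 42 × 9.81 = 412 N acts straight down.
Horizontal: T_P cos 17.1° = T_Q cos 66°  →  T_Q = 2.35 T_P.
Vertical: T_P sin 17.1° + T_Q sin 66° = 412.
Substituting the horizontal relation into the vertical equation gives 2.441 T_P = 412, so T_P = 168.8 N.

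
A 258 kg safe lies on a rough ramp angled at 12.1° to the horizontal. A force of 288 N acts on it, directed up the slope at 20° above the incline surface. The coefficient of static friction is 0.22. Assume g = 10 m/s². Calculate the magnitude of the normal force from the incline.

N ≈ 2420 N

Axes along / perpendicular to the incline. W sin 12.1° = 540.8 N down-slope; W cos 12.1° = 2523 N into the surface.
Perpendicular: N = W cos 12.1° − P sin 20° = 2523 − 98.5 = 2424 N.
Along incline: P cos 20° + f = W sin 12.1° (friction acts up-slope) → f = 540.8 − 270.6 = 270.2 N.
|f| = 270.2 N ≤ μN = 533.3 N, so the safe is indeed static.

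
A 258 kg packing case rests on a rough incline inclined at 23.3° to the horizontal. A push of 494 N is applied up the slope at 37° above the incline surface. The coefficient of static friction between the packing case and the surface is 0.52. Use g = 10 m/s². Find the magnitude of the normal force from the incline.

N ≈ 2070 N

Axes along / perpendicular to the incline. W sin 23.3° = 1021 N down-slope; W cos 23.3° = 2370 N into the surface.
Perpendicular: N = W cos 23.3° − P sin 37° = 2370 − 297.3 = 2072 N.
Along incline: P cos 37° + f = W sin 23.3° (friction acts up-slope) → f = 1021 − 394.5 = 626 N.
|f| = 626 N ≤ μN = 1078 N, so the packing case is indeed static.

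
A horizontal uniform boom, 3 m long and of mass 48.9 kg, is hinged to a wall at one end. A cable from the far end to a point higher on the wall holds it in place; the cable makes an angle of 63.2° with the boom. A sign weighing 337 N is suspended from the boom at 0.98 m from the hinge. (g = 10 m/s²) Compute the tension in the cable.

Take torques about the hinge: T sin 63.2° · 3 = 48.9×10×1.5 + 337×0.98 = 1063.8 N·m.
So T = 1063.8 / (0.8926 × 3) = 397.26 N.

T ≈ 397 N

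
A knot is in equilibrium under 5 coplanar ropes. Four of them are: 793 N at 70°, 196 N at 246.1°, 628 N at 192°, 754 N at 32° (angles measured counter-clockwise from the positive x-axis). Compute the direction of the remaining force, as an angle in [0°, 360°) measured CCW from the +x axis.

Sum the known components: ΣF_x = 217 N, ΣF_y = 835 N.
For equilibrium the remaining force must supply (−ΣF_x, −ΣF_y) = (-217, -835) N.
Magnitude = √((-217)² + (-835)²) = 862.7 N; direction = atan2(-835, -217) = 255.4°.

θ ≈ 255°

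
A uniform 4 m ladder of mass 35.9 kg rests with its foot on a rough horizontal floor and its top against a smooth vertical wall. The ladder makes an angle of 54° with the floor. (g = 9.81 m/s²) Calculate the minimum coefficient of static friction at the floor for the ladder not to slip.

μ_min ≈ 0.363

ΣF_y = 0: N_floor = 35.9×9.81 = 352.18 N.
Torques about the foot: N_wall · 4 sin 54° = 35.9×9.81×2 cos 54° → N_wall = 127.94 N.
ΣF_x = 0: f_floor = N_wall = 127.94 N.
μ_min = f_floor / N_floor = 127.94 / 352.18 = 0.3633.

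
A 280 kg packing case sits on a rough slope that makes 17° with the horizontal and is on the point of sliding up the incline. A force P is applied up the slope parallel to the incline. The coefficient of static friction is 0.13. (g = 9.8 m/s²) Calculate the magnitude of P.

P ≈ 1140 N

On the verge of sliding up the incline, friction equals μN and acts down the slope.
Perpendicular: N + P sin 0° = W cos 17° = 2624 N.
Along incline: P cos 0° = W sin 17° + μN  with W sin 17° = 802.3 N.
Solving the pair for P and N: P = 1143 N, N = 2624 N (and f = μN = 341.1 N).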